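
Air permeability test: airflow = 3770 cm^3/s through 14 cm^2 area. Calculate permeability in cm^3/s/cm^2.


Formula: Air Permeability = Airflow / Test Area
AP = 3770 cm^3/s / 14 cm^2
AP = 269.3 cm^3/s/cm^2

269.3 cm^3/s/cm^2


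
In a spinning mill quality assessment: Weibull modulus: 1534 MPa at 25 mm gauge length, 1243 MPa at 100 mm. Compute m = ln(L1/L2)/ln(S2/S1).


Formula: m = ln(L1/L2) / ln(S2/S1)
Step 1: ln(L1/L2) = ln(25/100) = -1.38629
Step 2: S2/S1 = 1243/1534 = 0.8103
Step 3: ln(S2/S1) = ln(0.8103) = -0.21035
Step 4: m = -1.38629 / -0.21035 = 6.59

6.59 (Weibull m)


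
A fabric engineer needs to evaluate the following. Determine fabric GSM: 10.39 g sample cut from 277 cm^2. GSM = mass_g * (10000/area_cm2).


Formula: GSM = mass_g / area_m2
Step 1: Convert area: 277 cm^2 = 277 / 10000 = 0.0277 m^2
Step 2: GSM = 10.39 g / 0.0277 m^2 = 375.1 g/m^2

375.1 g/m^2


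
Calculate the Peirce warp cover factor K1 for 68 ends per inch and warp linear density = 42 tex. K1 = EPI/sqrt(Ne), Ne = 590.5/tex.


Formula: K1 = EPI / sqrt(Ne), with Ne = 590.5 / tex_warp
Step 1: Ne = 590.5 / 42 = 14.06
Step 2: sqrt(Ne) = sqrt(14.06) = 3.7497
Step 3: K1 = 68 / 3.7497 = 18.1

18.1


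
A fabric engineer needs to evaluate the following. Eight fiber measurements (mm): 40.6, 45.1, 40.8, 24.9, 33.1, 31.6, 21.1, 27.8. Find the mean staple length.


Formula: Mean = sum of lengths / count
Sum = 40.6 + 45.1 + 40.8 + 24.9 + 33.1 + 31.6 + 21.1 + 27.8
Sum = 265.0 mm
Mean = 265.0 / 8 = 33.13 mm

33.13 mm


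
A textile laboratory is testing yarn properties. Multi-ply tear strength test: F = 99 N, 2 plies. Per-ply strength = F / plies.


Formula: Per-ply strength = Total force / Number of plies
Per-ply = 99 N / 2
Per-ply = 49.5 N

49.5 N


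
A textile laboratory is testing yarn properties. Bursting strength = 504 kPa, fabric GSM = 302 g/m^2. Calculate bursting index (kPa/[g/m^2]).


Formula: Bursting Index = Bursting Strength / Fabric GSM
BI = 504 kPa / 302 g/m^2
BI = 1.669 kPa/(g/m^2)

1.669 kPa/(g/m^2)


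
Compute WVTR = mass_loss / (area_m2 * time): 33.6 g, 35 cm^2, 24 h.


Formula: WVTR = mass_loss / (area * time)
Step 1: Convert area: 35 cm^2 = 0.0035 m^2
Step 2: WVTR = 33.6 g / (0.0035 m^2 * 24 h)
Step 3: WVTR = 33.6 / 0.084 = 400.0 g/m^2/h

400.0 g/m^2/h


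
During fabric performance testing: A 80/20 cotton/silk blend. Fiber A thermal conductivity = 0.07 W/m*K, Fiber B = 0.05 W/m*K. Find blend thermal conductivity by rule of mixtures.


Formula: Blend property = (fraction_A * property_A) + (fraction_B * property_B)
Step 1: Contribution A = 80/100 * 0.07 W/m*K = 0.056 W/m*K
Step 2: Contribution B = 20/100 * 0.05 W/m*K = 0.01 W/m*K
Step 3: Blend thermal conductivity = 0.056 + 0.01 = 0.066 W/m*K

0.066 W/m*K


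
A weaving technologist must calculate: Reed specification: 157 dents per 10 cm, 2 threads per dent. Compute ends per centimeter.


Formula: EPC = (dents per 10 cm * ends per dent) / 10
Step 1: Total ends per 10 cm = 157 * 2 = 314
Step 2: EPC = 314 / 10 = 31.4 ends/cm

31.4 ends/cm


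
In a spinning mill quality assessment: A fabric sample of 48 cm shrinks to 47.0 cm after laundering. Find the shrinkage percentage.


Formula: Shrinkage% = ((L_before - L_after) / L_before) * 100
Step 1: Shrinkage = 48 - 47.0 = 1.0 cm
Step 2: Shrinkage% = (1.0 / 48) * 100
Step 3: Shrinkage% = 0.020833 * 100 = 2.0833% ≈ 2.1%

2.1%


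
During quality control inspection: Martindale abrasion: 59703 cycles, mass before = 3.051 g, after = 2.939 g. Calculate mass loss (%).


Formula: Mass loss% = ((m_before - m_after) / m_before) * 100
Step 1: Mass loss = 3.051 - 2.939 = 0.112 g
Step 2: Ratio = 0.112 / 3.051 = 0.0367093
Step 3: Mass loss% = 0.0367093 * 100 = 3.67093% ≈ 3.67%

3.67%


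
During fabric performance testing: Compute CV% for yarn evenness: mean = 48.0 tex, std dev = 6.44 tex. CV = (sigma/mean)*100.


Formula: CV% = (standard deviation / mean) * 100
Step 1: Ratio = 6.44 / 48.0 = 0.134167
Step 2: CV% = 0.134167 * 100 = 13.4167% ≈ 13.4%

13.4%


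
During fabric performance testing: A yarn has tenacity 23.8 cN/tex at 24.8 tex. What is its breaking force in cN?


Formula: Breaking force = Tenacity * Linear density
F = 23.8 cN/tex * 24.8 tex
F = 590.24 cN

590.24 cN


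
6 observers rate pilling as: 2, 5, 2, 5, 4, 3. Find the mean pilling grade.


Formula: Mean = sum / count
Sum = 2 + 5 + 2 + 5 + 4 + 3 = 21
Mean = 21 / 6 = 3.5

3.5


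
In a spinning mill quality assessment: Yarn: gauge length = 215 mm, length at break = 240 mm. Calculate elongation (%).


Formula: Elongation (%) = ((L_break - L0) / L0) * 100
Step 1: Extension = 240 - 215 = 25 mm
Step 2: Elongation = (25 / 215) * 100
Step 3: Elongation = 0.116279 * 100 = 11.6279% ≈ 11.6%

11.6%


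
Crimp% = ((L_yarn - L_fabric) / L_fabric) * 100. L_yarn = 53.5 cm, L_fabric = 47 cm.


Formula: Crimp% = ((L_yarn - L_fabric) / L_fabric) * 100
Step 1: Extension = 53.5 - 47 = 6.5 cm
Step 2: Crimp% = (6.5 / 47) * 100
Step 3: Crimp% = 0.138298 * 100 = 13.8298% ≈ 13.8%

13.8%


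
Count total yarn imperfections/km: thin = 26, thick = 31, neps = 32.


Formula: Total = thin places + thick places + neps
Total = 26 + 31 + 32
Total = 89 imperfections/km

89 imperfections/km


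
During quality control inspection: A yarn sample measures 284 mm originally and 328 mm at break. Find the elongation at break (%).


Formula: Elongation (%) = ((L_break - L0) / L0) * 100
Step 1: Extension = 328 - 284 = 44 mm
Step 2: Elongation = (44 / 284) * 100
Step 3: Elongation = 0.15493 * 100 = 15.493% ≈ 15.5%

15.5%


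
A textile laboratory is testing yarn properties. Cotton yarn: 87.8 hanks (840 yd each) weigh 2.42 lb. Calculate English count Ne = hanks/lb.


Formula: Ne = hanks / mass_lb
Substituting: Ne = 87.8 / 2.42
Ne = 36.3

36.3 Ne


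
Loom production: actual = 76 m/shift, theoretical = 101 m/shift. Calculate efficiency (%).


Formula: Efficiency% = (Actual output / Theoretical output) * 100
Efficiency% = (76 / 101) * 100
Efficiency% = 0.752475 * 100 = 75.2475% ≈ 75.2%

75.2%


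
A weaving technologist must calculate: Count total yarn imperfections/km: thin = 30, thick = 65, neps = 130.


Formula: Total = thin places + thick places + neps
Total = 30 + 65 + 130
Total = 225 imperfections/km

225 imperfections/km


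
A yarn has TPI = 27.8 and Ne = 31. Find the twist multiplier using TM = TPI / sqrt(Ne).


Formula: TM = TPI / sqrt(Ne)
Step 1: sqrt(Ne) = sqrt(31) = 5.5678
Step 2: TM = 27.8 / 5.5678 = 4.99

4.99 TM


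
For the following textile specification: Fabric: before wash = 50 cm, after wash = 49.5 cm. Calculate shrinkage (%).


Formula: Shrinkage% = ((L_before - L_after) / L_before) * 100
Step 1: Shrinkage = 50 - 49.5 = 0.5 cm
Step 2: Shrinkage% = (0.5 / 50) * 100
Step 3: Shrinkage% = 0.01 * 100 = 1.0%

1.0%


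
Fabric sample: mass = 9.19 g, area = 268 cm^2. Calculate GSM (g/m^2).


Formula: GSM = mass_g / area_m2
Step 1: Convert area: 268 cm^2 = 268 / 10000 = 0.0268 m^2
Step 2: GSM = 9.19 g / 0.0268 m^2 = 342.9 g/m^2

342.9 g/m^2


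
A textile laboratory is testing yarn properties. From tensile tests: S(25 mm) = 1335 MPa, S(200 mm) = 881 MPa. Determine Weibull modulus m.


Formula: m = ln(L1/L2) / ln(S2/S1)
Step 1: ln(L1/L2) = ln(25/200) = -2.07944
Step 2: S2/S1 = 881/1335 = 0.65993
Step 3: ln(S2/S1) = ln(0.65993) = -0.41562
Step 4: m = -2.07944 / -0.41562 = 5.00

5.00 (Weibull m)


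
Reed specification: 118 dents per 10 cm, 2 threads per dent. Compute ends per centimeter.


Formula: EPC = (dents per 10 cm * ends per dent) / 10
Step 1: Total ends per 10 cm = 118 * 2 = 236
Step 2: EPC = 236 / 10 = 23.6 ends/cm

23.6 ends/cm


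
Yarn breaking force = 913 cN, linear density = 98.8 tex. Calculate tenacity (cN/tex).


Formula: Tenacity = Breaking force / Linear density
Tenacity = 913 cN / 98.8 tex
Tenacity = 9.24 cN/tex

9.24 cN/tex


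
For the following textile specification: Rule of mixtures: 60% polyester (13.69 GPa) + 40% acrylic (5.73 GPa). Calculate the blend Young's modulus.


Formula: Blend property = (fraction_A * property_A) + (fraction_B * property_B)
Step 1: Contribution A = 60/100 * 13.69 GPa = 8.214 GPa
Step 2: Contribution B = 40/100 * 5.73 GPa = 2.292 GPa
Step 3: Blend Young's modulus = 8.214 + 2.292 = 10.506 GPa

10.506 GPa


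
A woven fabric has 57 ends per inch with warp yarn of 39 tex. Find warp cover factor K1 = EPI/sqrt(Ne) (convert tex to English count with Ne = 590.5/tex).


Formula: K1 = EPI / sqrt(Ne), with Ne = 590.5 / tex_warp
Step 1: Ne = 590.5 / 39 = 15.141
Step 2: sqrt(Ne) = sqrt(15.141) = 3.8911
Step 3: K1 = 57 / 3.8911 = 14.6

14.6


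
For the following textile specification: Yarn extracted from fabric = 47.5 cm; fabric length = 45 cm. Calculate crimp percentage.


Formula: Crimp% = ((L_yarn - L_fabric) / L_fabric) * 100
Step 1: Extension = 47.5 - 45 = 2.5 cm
Step 2: Crimp% = (2.5 / 45) * 100
Step 3: Crimp% = 0.055556 * 100 = 5.5556% ≈ 5.6%

5.6%


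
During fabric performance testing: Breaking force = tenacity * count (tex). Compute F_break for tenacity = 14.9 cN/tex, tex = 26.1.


Formula: Breaking force = Tenacity * Linear density
F = 14.9 cN/tex * 26.1 tex
F = 388.89 cN

388.89 cN


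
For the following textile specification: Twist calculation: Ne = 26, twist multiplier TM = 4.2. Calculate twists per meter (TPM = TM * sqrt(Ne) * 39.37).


Formula: TPM = TM * sqrt(Ne) * 39.37
Step 1: sqrt(Ne) = sqrt(26) = 5.099
Step 2: TM * sqrt(Ne) = 4.2 * 5.099 = 21.4158
Step 3: TPM = 21.4158 * 39.37 = 843 twists/m

843 twists/m


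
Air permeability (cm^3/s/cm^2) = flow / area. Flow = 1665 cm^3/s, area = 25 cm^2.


Formula: Air Permeability = Airflow / Test Area
AP = 1665 cm^3/s / 25 cm^2
AP = 66.6 cm^3/s/cm^2

66.6 cm^3/s/cm^2


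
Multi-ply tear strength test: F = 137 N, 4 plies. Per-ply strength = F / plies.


Formula: Per-ply strength = Total force / Number of plies
Per-ply = 137 N / 4
Per-ply = 34.25 N

34.25 N


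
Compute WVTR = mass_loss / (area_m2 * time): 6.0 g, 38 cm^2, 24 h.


Formula: WVTR = mass_loss / (area * time)
Step 1: Convert area: 38 cm^2 = 0.0038 m^2
Step 2: WVTR = 6.0 g / (0.0038 m^2 * 24 h)
Step 3: WVTR = 6.0 / 0.0912 = 65.8 g/m^2/h

65.8 g/m^2/h


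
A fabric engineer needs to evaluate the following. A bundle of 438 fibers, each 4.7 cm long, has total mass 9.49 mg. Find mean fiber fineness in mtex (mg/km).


Formula: fineness (mtex) = mass (mg) / total length (km) = (mass_mg / total_length_m) * 1000
Step 1: Convert fiber length: 4.7 cm = 0.047 m
Step 2: Total fiber length = 438 * 0.047 = 20.586 m
Step 3: Linear density = 9.49 mg / 20.586 m = 0.4610 mg/m
Step 4: fineness = 0.4610 * 1000 = 461.0 mtex

461.0 mtex


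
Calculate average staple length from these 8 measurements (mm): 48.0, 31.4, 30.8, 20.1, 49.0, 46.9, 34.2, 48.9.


Formula: Mean = sum of lengths / count
Sum = 48.0 + 31.4 + 30.8 + 20.1 + 49.0 + 46.9 + 34.2 + 48.9
Sum = 309.3 mm
Mean = 309.3 / 8 = 38.66 mm

38.66 mm


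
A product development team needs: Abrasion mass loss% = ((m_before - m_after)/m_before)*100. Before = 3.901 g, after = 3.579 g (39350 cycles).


Formula: Mass loss% = ((m_before - m_after) / m_before) * 100
Step 1: Mass loss = 3.901 - 3.579 = 0.322 g
Step 2: Ratio = 0.322 / 3.901 = 0.0825429
Step 3: Mass loss% = 0.0825429 * 100 = 8.25429% ≈ 8.25%

8.25%


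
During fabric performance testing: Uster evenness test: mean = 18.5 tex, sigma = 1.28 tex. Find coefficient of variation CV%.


Formula: CV% = (standard deviation / mean) * 100
Step 1: Ratio = 1.28 / 18.5 = 0.069189
Step 2: CV% = 0.069189 * 100 = 6.9189% ≈ 6.9%

6.9%


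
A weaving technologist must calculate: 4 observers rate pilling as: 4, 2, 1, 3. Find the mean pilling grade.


Formula: Mean = sum / count
Sum = 4 + 2 + 1 + 3 = 10
Mean = 10 / 4 = 2.5

2.5


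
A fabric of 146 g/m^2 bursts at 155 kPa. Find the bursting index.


Formula: Bursting Index = Bursting Strength / Fabric GSM
BI = 155 kPa / 146 g/m^2
BI = 1.062 kPa/(g/m^2)

1.062 kPa/(g/m^2)


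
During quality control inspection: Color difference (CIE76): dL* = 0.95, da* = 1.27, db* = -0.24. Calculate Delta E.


Formula: Delta E = sqrt(dL*^2 + da*^2 + db*^2)
Step 1: dL*^2 = 0.95^2 = 0.9025
Step 2: da*^2 = 1.27^2 = 1.6129
Step 3: db*^2 = (-0.24)^2 = 0.0576
Step 4: Sum = 0.9025 + 1.6129 + 0.0576 = 2.573
Step 5: Delta E = sqrt(2.573) = 1.6

1.6 Delta E


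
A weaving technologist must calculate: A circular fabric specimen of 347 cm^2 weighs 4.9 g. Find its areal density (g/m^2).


Formula: GSM = mass_g / area_m2
Step 1: Convert area: 347 cm^2 = 347 / 10000 = 0.0347 m^2
Step 2: GSM = 4.9 g / 0.0347 m^2 = 141.2 g/m^2

141.2 g/m^2


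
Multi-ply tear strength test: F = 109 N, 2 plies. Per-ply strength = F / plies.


Formula: Per-ply strength = Total force / Number of plies
Per-ply = 109 N / 2
Per-ply = 54.5 N

54.5 N


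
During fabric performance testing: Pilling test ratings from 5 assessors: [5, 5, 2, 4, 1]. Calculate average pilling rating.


Formula: Mean = sum / count
Sum = 5 + 5 + 2 + 4 + 1 = 17
Mean = 17 / 5 = 3.4

3.4


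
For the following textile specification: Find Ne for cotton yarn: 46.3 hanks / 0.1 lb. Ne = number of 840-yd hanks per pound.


Formula: Ne = hanks / mass_lb
Substituting: Ne = 46.3 / 0.1
Ne = 463.0

463.0 Ne


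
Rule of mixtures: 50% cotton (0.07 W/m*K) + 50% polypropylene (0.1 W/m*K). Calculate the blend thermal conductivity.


Formula: Blend property = (fraction_A * property_A) + (fraction_B * property_B)
Step 1: Contribution A = 50/100 * 0.07 W/m*K = 0.035 W/m*K
Step 2: Contribution B = 50/100 * 0.1 W/m*K = 0.05 W/m*K
Step 3: Blend thermal conductivity = 0.035 + 0.05 = 0.085 W/m*K

0.085 W/m*K


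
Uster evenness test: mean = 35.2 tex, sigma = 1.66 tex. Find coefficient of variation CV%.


Formula: CV% = (standard deviation / mean) * 100
Step 1: Ratio = 1.66 / 35.2 = 0.047159
Step 2: CV% = 0.047159 * 100 = 4.7159% ≈ 4.7%

4.7%


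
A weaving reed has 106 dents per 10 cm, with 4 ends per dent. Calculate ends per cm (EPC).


Formula: EPC = (dents per 10 cm * ends per dent) / 10
Step 1: Total ends per 10 cm = 106 * 4 = 424
Step 2: EPC = 424 / 10 = 42.4 ends/cm

42.4 ends/cm


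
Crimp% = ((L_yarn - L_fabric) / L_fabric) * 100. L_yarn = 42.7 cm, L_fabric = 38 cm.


Formula: Crimp% = ((L_yarn - L_fabric) / L_fabric) * 100
Step 1: Extension = 42.7 - 38 = 4.7 cm
Step 2: Crimp% = (4.7 / 38) * 100
Step 3: Crimp% = 0.123684 * 100 = 12.3684% ≈ 12.4%

12.4%


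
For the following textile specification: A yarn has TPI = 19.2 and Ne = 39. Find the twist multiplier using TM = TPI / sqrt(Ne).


Formula: TM = TPI / sqrt(Ne)
Step 1: sqrt(Ne) = sqrt(39) = 6.245
Step 2: TM = 19.2 / 6.245 = 3.07

3.07 TM


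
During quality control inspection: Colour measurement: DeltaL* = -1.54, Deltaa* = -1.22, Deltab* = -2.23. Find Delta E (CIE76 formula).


Formula: Delta E = sqrt(dL*^2 + da*^2 + db*^2)
Step 1: dL*^2 = (-1.54)^2 = 2.3716
Step 2: da*^2 = (-1.22)^2 = 1.4884
Step 3: db*^2 = (-2.23)^2 = 4.9729
Step 4: Sum = 2.3716 + 1.4884 + 4.9729 = 8.8329
Step 5: Delta E = sqrt(8.8329) = 2.97

2.97 Delta E


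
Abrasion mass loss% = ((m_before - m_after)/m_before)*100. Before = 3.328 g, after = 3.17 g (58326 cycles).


Formula: Mass loss% = ((m_before - m_after) / m_before) * 100
Step 1: Mass loss = 3.328 - 3.17 = 0.158 g
Step 2: Ratio = 0.158 / 3.328 = 0.047476
Step 3: Mass loss% = 0.047476 * 100 = 4.7476% ≈ 4.75%

4.75%


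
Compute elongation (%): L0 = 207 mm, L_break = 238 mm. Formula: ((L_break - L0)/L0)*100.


Formula: Elongation (%) = ((L_break - L0) / L0) * 100
Step 1: Extension = 238 - 207 = 31 mm
Step 2: Elongation = (31 / 207) * 100
Step 3: Elongation = 0.149758 * 100 = 14.9758% ≈ 15.0%

15.0%


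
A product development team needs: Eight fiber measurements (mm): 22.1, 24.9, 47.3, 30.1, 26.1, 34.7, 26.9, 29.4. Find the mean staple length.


Formula: Mean = sum of lengths / count
Sum = 22.1 + 24.9 + 47.3 + 30.1 + 26.1 + 34.7 + 26.9 + 29.4
Sum = 241.5 mm
Mean = 241.5 / 8 = 30.19 mm

30.19 mm


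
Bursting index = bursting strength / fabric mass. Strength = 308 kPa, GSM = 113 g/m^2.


Formula: Bursting Index = Bursting Strength / Fabric GSM
BI = 308 kPa / 113 g/m^2
BI = 2.726 kPa/(g/m^2)

2.726 kPa/(g/m^2)


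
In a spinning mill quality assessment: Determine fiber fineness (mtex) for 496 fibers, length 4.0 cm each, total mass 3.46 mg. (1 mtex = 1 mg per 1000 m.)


Formula: fineness (mtex) = mass (mg) / total length (km) = (mass_mg / total_length_m) * 1000
Step 1: Convert fiber length: 4.0 cm = 0.04 m
Step 2: Total fiber length = 496 * 0.04 = 19.84 m
Step 3: Linear density = 3.46 mg / 19.84 m = 0.1744 mg/m
Step 4: fineness = 0.1744 * 1000 = 174.4 mtex

174.4 mtex


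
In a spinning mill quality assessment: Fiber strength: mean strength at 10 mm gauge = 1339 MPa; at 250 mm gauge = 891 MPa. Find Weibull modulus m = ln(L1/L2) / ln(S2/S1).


Formula: m = ln(L1/L2) / ln(S2/S1)
Step 1: ln(L1/L2) = ln(10/250) = -3.21888
Step 2: S2/S1 = 891/1339 = 0.66542
Step 3: ln(S2/S1) = ln(0.66542) = -0.40734
Step 4: m = -3.21888 / -0.40734 = 7.90

7.90 (Weibull m)


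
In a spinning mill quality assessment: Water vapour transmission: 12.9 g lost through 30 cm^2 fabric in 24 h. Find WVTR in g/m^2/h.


Formula: WVTR = mass_loss / (area * time)
Step 1: Convert area: 30 cm^2 = 0.003 m^2
Step 2: WVTR = 12.9 g / (0.003 m^2 * 24 h)
Step 3: WVTR = 12.9 / 0.072 = 179.2 g/m^2/h

179.2 g/m^2/h


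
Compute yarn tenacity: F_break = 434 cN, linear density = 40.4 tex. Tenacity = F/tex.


Formula: Tenacity = Breaking force / Linear density
Tenacity = 434 cN / 40.4 tex
Tenacity = 10.74 cN/tex

10.74 cN/tex


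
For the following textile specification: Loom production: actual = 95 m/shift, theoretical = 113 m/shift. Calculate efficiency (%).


Formula: Efficiency% = (Actual output / Theoretical output) * 100
Efficiency% = (95 / 113) * 100
Efficiency% = 0.840708 * 100 = 84.0708% ≈ 84.1%

84.1%


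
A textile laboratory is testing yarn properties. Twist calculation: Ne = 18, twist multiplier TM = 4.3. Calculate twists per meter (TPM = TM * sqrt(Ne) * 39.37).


Formula: TPM = TM * sqrt(Ne) * 39.37
Step 1: sqrt(Ne) = sqrt(18) = 4.2426
Step 2: TM * sqrt(Ne) = 4.3 * 4.2426 = 18.2432
Step 3: TPM = 18.2432 * 39.37 = 718 twists/m

718 twists/m


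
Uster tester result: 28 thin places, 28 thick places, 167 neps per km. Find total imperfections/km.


Formula: Total = thin places + thick places + neps
Total = 28 + 28 + 167
Total = 223 imperfections/km

223 imperfections/km


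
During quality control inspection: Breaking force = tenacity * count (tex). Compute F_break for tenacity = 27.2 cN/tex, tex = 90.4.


Formula: Breaking force = Tenacity * Linear density
F = 27.2 cN/tex * 90.4 tex
F = 2458.88 cN

2458.88 cN


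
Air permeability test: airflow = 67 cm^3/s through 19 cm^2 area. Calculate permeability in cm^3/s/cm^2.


Formula: Air Permeability = Airflow / Test Area
AP = 67 cm^3/s / 19 cm^2
AP = 3.5 cm^3/s/cm^2

3.5 cm^3/s/cm^2


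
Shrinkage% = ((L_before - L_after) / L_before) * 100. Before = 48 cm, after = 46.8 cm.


Formula: Shrinkage% = ((L_before - L_after) / L_before) * 100
Step 1: Shrinkage = 48 - 46.8 = 1.2 cm
Step 2: Shrinkage% = (1.2 / 48) * 100
Step 3: Shrinkage% = 0.025 * 100 = 2.5%

2.5%


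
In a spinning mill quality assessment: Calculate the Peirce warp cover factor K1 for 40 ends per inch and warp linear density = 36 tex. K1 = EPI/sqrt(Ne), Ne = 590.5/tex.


Formula: K1 = EPI / sqrt(Ne), with Ne = 590.5 / tex_warp
Step 1: Ne = 590.5 / 36 = 16.403
Step 2: sqrt(Ne) = sqrt(16.403) = 4.0501
Step 3: K1 = 40 / 4.0501 = 9.9

9.9


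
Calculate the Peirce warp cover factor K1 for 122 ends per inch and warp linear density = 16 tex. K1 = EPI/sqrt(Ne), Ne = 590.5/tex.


Formula: K1 = EPI / sqrt(Ne), with Ne = 590.5 / tex_warp
Step 1: Ne = 590.5 / 16 = 36.906
Step 2: sqrt(Ne) = sqrt(36.906) = 6.075
Step 3: K1 = 122 / 6.075 = 20.1

20.1


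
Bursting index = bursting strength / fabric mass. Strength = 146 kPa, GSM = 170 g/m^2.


Formula: Bursting Index = Bursting Strength / Fabric GSM
BI = 146 kPa / 170 g/m^2
BI = 0.859 kPa/(g/m^2)

0.859 kPa/(g/m^2)


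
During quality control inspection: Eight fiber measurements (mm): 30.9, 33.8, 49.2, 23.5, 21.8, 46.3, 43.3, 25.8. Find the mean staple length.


Formula: Mean = sum of lengths / count
Sum = 30.9 + 33.8 + 49.2 + 23.5 + 21.8 + 46.3 + 43.3 + 25.8
Sum = 274.6 mm
Mean = 274.6 / 8 = 34.33 mm

34.33 mm


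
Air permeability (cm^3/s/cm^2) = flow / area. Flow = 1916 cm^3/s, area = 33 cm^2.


Formula: Air Permeability = Airflow / Test Area
AP = 1916 cm^3/s / 33 cm^2
AP = 58.1 cm^3/s/cm^2

58.1 cm^3/s/cm^2


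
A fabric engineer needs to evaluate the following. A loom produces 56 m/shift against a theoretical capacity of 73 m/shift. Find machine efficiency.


Formula: Efficiency% = (Actual output / Theoretical output) * 100
Efficiency% = (56 / 73) * 100
Efficiency% = 0.767123 * 100 = 76.7123% ≈ 76.7%

76.7%


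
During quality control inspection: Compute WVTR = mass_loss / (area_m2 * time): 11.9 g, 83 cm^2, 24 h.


Formula: WVTR = mass_loss / (area * time)
Step 1: Convert area: 83 cm^2 = 0.0083 m^2
Step 2: WVTR = 11.9 g / (0.0083 m^2 * 24 h)
Step 3: WVTR = 11.9 / 0.1992 = 59.7 g/m^2/h

59.7 g/m^2/h


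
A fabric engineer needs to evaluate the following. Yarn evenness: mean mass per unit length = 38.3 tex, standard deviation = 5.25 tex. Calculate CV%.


Formula: CV% = (standard deviation / mean) * 100
Step 1: Ratio = 5.25 / 38.3 = 0.137076
Step 2: CV% = 0.137076 * 100 = 13.7076% ≈ 13.7%

13.7%


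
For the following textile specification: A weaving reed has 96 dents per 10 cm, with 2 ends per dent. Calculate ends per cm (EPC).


Formula: EPC = (dents per 10 cm * ends per dent) / 10
Step 1: Total ends per 10 cm = 96 * 2 = 192
Step 2: EPC = 192 / 10 = 19.2 ends/cm

19.2 ends/cm


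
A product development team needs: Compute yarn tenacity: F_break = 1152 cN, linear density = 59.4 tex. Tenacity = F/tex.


Formula: Tenacity = Breaking force / Linear density
Tenacity = 1152 cN / 59.4 tex
Tenacity = 19.39 cN/tex

19.39 cN/tex


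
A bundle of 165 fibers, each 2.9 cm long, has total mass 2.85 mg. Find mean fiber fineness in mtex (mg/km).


Formula: fineness (mtex) = mass (mg) / total length (km) = (mass_mg / total_length_m) * 1000
Step 1: Convert fiber length: 2.9 cm = 0.029 m
Step 2: Total fiber length = 165 * 0.029 = 4.785 m
Step 3: Linear density = 2.85 mg / 4.785 m = 0.5956 mg/m
Step 4: fineness = 0.5956 * 1000 = 595.6 mtex

595.6 mtex


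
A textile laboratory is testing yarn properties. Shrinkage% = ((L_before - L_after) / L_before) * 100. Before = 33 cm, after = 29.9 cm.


Formula: Shrinkage% = ((L_before - L_after) / L_before) * 100
Step 1: Shrinkage = 33 - 29.9 = 3.1 cm
Step 2: Shrinkage% = (3.1 / 33) * 100
Step 3: Shrinkage% = 0.093939 * 100 = 9.3939% ≈ 9.4%

9.4%


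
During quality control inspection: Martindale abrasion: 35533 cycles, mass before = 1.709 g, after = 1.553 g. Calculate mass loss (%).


Formula: Mass loss% = ((m_before - m_after) / m_before) * 100
Step 1: Mass loss = 1.709 - 1.553 = 0.156 g
Step 2: Ratio = 0.156 / 1.709 = 0.0912815
Step 3: Mass loss% = 0.0912815 * 100 = 9.12815% ≈ 9.13%

9.13%


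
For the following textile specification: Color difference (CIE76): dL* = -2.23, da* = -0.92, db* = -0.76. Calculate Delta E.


Formula: Delta E = sqrt(dL*^2 + da*^2 + db*^2)
Step 1: dL*^2 = (-2.23)^2 = 4.9729
Step 2: da*^2 = (-0.92)^2 = 0.8464
Step 3: db*^2 = (-0.76)^2 = 0.5776
Step 4: Sum = 4.9729 + 0.8464 + 0.5776 = 6.3969
Step 5: Delta E = sqrt(6.3969) = 2.53

2.53 Delta E


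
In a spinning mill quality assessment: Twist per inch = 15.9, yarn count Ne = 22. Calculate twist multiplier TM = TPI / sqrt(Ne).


Formula: TM = TPI / sqrt(Ne)
Step 1: sqrt(Ne) = sqrt(22) = 4.6904
Step 2: TM = 15.9 / 4.6904 = 3.39

3.39 TM


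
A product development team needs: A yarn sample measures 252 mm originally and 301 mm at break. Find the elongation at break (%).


Formula: Elongation (%) = ((L_break - L0) / L0) * 100
Step 1: Extension = 301 - 252 = 49 mm
Step 2: Elongation = (49 / 252) * 100
Step 3: Elongation = 0.194444 * 100 = 19.4444% ≈ 19.4%

19.4%


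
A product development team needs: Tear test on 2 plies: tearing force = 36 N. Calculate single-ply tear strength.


Formula: Per-ply strength = Total force / Number of plies
Per-ply = 36 N / 2
Per-ply = 18 N

18 N


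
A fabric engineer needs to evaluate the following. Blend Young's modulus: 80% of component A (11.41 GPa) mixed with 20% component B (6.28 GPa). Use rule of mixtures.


Formula: Blend property = (fraction_A * property_A) + (fraction_B * property_B)
Step 1: Contribution A = 80/100 * 11.41 GPa = 9.128 GPa
Step 2: Contribution B = 20/100 * 6.28 GPa = 1.256 GPa
Step 3: Blend Young's modulus = 9.128 + 1.256 = 10.384 GPa

10.384 GPa


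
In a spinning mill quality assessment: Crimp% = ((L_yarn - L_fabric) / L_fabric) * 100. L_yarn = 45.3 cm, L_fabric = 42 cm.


Formula: Crimp% = ((L_yarn - L_fabric) / L_fabric) * 100
Step 1: Extension = 45.3 - 42 = 3.3 cm
Step 2: Crimp% = (3.3 / 42) * 100
Step 3: Crimp% = 0.078571 * 100 = 7.8571% ≈ 7.9%

7.9%


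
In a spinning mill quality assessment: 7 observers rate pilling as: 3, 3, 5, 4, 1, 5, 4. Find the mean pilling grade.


Formula: Mean = sum / count
Sum = 3 + 3 + 5 + 4 + 1 + 5 + 4 = 25
Mean = 25 / 7 = 3.6

3.6


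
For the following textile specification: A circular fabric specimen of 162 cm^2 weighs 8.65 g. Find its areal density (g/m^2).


Formula: GSM = mass_g / area_m2
Step 1: Convert area: 162 cm^2 = 162 / 10000 = 0.0162 m^2
Step 2: GSM = 8.65 g / 0.0162 m^2 = 534.0 g/m^2

534.0 g/m^2


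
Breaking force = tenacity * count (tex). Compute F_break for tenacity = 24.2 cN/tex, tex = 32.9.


Formula: Breaking force = Tenacity * Linear density
F = 24.2 cN/tex * 32.9 tex
F = 796.18 cN

796.18 cN


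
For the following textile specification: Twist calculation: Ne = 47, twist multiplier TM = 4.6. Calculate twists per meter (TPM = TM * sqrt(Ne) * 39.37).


Formula: TPM = TM * sqrt(Ne) * 39.37
Step 1: sqrt(Ne) = sqrt(47) = 6.8557
Step 2: TM * sqrt(Ne) = 4.6 * 6.8557 = 31.5362
Step 3: TPM = 31.5362 * 39.37 = 1242 twists/m

1242 twists/m


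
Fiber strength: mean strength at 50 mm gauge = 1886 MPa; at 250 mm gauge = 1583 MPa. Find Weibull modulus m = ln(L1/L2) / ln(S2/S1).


Formula: m = ln(L1/L2) / ln(S2/S1)
Step 1: ln(L1/L2) = ln(50/250) = -1.60944
Step 2: S2/S1 = 1583/1886 = 0.83934
Step 3: ln(S2/S1) = ln(0.83934) = -0.17514
Step 4: m = -1.60944 / -0.17514 = 9.19

9.19 (Weibull m)


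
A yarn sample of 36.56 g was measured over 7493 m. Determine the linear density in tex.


Formula: Tex = (mass_g / length_m) * 1000
Substituting: Tex = (36.56 / 7493) * 1000
Intermediate: 36.56 / 7493 = 0.00487922 g/m
Tex = 0.00487922 * 1000 = 4.88 tex

4.88 tex


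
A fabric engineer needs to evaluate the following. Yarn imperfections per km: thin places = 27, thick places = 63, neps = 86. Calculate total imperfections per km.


Formula: Total = thin places + thick places + neps
Total = 27 + 63 + 86
Total = 176 imperfections/km

176 imperfections/km


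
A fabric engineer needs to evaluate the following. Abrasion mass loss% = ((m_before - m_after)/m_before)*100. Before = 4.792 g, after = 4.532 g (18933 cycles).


Formula: Mass loss% = ((m_before - m_after) / m_before) * 100
Step 1: Mass loss = 4.792 - 4.532 = 0.26 g
Step 2: Ratio = 0.26 / 4.792 = 0.0542571
Step 3: Mass loss% = 0.0542571 * 100 = 5.42571% ≈ 5.43%

5.43%


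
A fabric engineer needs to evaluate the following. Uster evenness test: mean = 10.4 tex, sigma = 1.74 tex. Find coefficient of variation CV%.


Formula: CV% = (standard deviation / mean) * 100
Step 1: Ratio = 1.74 / 10.4 = 0.167308
Step 2: CV% = 0.167308 * 100 = 16.7308% ≈ 16.7%

16.7%


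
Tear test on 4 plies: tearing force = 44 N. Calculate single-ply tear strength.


Formula: Per-ply strength = Total force / Number of plies
Per-ply = 44 N / 4
Per-ply = 11 N

11 N


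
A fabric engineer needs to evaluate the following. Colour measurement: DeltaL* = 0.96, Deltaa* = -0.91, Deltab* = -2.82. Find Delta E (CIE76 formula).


Formula: Delta E = sqrt(dL*^2 + da*^2 + db*^2)
Step 1: dL*^2 = 0.96^2 = 0.9216
Step 2: da*^2 = (-0.91)^2 = 0.8281
Step 3: db*^2 = (-2.82)^2 = 7.9524
Step 4: Sum = 0.9216 + 0.8281 + 7.9524 = 9.7021
Step 5: Delta E = sqrt(9.7021) = 3.11

3.11 Delta E


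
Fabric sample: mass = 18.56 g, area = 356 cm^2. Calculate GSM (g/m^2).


Formula: GSM = mass_g / area_m2
Step 1: Convert area: 356 cm^2 = 356 / 10000 = 0.0356 m^2
Step 2: GSM = 18.56 g / 0.0356 m^2 = 521.3 g/m^2

521.3 g/m^2


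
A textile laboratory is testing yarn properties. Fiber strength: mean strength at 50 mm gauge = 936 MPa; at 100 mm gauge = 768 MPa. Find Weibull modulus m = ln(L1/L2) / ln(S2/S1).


Formula: m = ln(L1/L2) / ln(S2/S1)
Step 1: ln(L1/L2) = ln(50/100) = -0.69315
Step 2: S2/S1 = 768/936 = 0.82051
Step 3: ln(S2/S1) = ln(0.82051) = -0.19783
Step 4: m = -0.69315 / -0.19783 = 3.50

3.50 (Weibull m)


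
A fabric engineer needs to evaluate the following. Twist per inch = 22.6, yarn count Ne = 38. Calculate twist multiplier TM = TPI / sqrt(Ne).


Formula: TM = TPI / sqrt(Ne)
Step 1: sqrt(Ne) = sqrt(38) = 6.1644
Step 2: TM = 22.6 / 6.1644 = 3.67

3.67 TM


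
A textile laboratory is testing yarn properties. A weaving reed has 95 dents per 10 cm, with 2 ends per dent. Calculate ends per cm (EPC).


Formula: EPC = (dents per 10 cm * ends per dent) / 10
Step 1: Total ends per 10 cm = 95 * 2 = 190
Step 2: EPC = 190 / 10 = 19.0 ends/cm

19.0 ends/cm


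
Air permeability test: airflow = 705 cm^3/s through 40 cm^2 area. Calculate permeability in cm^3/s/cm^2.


Formula: Air Permeability = Airflow / Test Area
AP = 705 cm^3/s / 40 cm^2
AP = 17.6 cm^3/s/cm^2

17.6 cm^3/s/cm^2


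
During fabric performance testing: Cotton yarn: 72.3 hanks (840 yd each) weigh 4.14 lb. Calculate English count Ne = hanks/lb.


Formula: Ne = hanks / mass_lb
Substituting: Ne = 72.3 / 4.14
Ne = 17.5

17.5 Ne


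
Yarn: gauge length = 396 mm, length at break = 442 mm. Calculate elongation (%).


Formula: Elongation (%) = ((L_break - L0) / L0) * 100
Step 1: Extension = 442 - 396 = 46 mm
Step 2: Elongation = (46 / 396) * 100
Step 3: Elongation = 0.116162 * 100 = 11.6162% ≈ 11.6%

11.6%


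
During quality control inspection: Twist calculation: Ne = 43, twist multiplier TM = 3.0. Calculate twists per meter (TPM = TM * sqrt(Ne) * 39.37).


Formula: TPM = TM * sqrt(Ne) * 39.37
Step 1: sqrt(Ne) = sqrt(43) = 6.5574
Step 2: TM * sqrt(Ne) = 3.0 * 6.5574 = 19.6722
Step 3: TPM = 19.6722 * 39.37 = 774 twists/m

774 twists/m


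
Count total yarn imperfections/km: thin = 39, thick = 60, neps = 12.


Formula: Total = thin places + thick places + neps
Total = 39 + 60 + 12
Total = 111 imperfections/km

111 imperfections/km


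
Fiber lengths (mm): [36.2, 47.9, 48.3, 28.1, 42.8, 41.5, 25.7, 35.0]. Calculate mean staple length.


Formula: Mean = sum of lengths / count
Sum = 36.2 + 47.9 + 48.3 + 28.1 + 42.8 + 41.5 + 25.7 + 35.0
Sum = 305.5 mm
Mean = 305.5 / 8 = 38.19 mm

38.19 mm


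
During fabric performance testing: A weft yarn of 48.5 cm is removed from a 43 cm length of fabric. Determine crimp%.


Formula: Crimp% = ((L_yarn - L_fabric) / L_fabric) * 100
Step 1: Extension = 48.5 - 43 = 5.5 cm
Step 2: Crimp% = (5.5 / 43) * 100
Step 3: Crimp% = 0.127907 * 100 = 12.7907% ≈ 12.8%

12.8%


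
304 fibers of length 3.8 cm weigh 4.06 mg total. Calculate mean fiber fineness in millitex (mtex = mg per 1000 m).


Formula: fineness (mtex) = mass (mg) / total length (km) = (mass_mg / total_length_m) * 1000
Step 1: Convert fiber length: 3.8 cm = 0.038 m
Step 2: Total fiber length = 304 * 0.038 = 11.552 m
Step 3: Linear density = 4.06 mg / 11.552 m = 0.3515 mg/m
Step 4: fineness = 0.3515 * 1000 = 351.5 mtex

351.5 mtex


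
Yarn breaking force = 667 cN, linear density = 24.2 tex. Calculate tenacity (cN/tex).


Formula: Tenacity = Breaking force / Linear density
Tenacity = 667 cN / 24.2 tex
Tenacity = 27.56 cN/tex

27.56 cN/tex


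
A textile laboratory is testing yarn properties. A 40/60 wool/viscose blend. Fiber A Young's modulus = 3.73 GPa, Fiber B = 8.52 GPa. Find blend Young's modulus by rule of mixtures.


Formula: Blend property = (fraction_A * property_A) + (fraction_B * property_B)
Step 1: Contribution A = 40/100 * 3.73 GPa = 1.492 GPa
Step 2: Contribution B = 60/100 * 8.52 GPa = 5.112 GPa
Step 3: Blend Young's modulus = 1.492 + 5.112 = 6.604 GPa

6.604 GPa


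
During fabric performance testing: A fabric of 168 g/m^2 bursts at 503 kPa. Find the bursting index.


Formula: Bursting Index = Bursting Strength / Fabric GSM
BI = 503 kPa / 168 g/m^2
BI = 2.994 kPa/(g/m^2)

2.994 kPa/(g/m^2)


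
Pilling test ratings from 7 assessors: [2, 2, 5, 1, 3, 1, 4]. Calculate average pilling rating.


Formula: Mean = sum / count
Sum = 2 + 2 + 5 + 1 + 3 + 1 + 4 = 18
Mean = 18 / 7 = 2.6

2.6


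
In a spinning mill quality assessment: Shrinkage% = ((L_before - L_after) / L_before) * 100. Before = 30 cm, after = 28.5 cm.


Formula: Shrinkage% = ((L_before - L_after) / L_before) * 100
Step 1: Shrinkage = 30 - 28.5 = 1.5 cm
Step 2: Shrinkage% = (1.5 / 30) * 100
Step 3: Shrinkage% = 0.05 * 100 = 5.0%

5.0%


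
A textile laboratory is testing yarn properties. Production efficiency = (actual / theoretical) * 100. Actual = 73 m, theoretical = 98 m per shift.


Formula: Efficiency% = (Actual output / Theoretical output) * 100
Efficiency% = (73 / 98) * 100
Efficiency% = 0.744898 * 100 = 74.4898% ≈ 74.5%

74.5%


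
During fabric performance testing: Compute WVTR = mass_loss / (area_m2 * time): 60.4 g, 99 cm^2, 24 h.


Formula: WVTR = mass_loss / (area * time)
Step 1: Convert area: 99 cm^2 = 0.0099 m^2
Step 2: WVTR = 60.4 g / (0.0099 m^2 * 24 h)
Step 3: WVTR = 60.4 / 0.2376 = 254.2 g/m^2/h

254.2 g/m^2/h


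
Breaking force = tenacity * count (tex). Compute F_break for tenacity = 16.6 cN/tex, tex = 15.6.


Formula: Breaking force = Tenacity * Linear density
F = 16.6 cN/tex * 15.6 tex
F = 258.96 cN

258.96 cN


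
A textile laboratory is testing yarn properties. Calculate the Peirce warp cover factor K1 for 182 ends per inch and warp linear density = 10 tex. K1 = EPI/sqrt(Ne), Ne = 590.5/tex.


Formula: K1 = EPI / sqrt(Ne), with Ne = 590.5 / tex_warp
Step 1: Ne = 590.5 / 10 = 59.05
Step 2: sqrt(Ne) = sqrt(59.05) = 7.6844
Step 3: K1 = 182 / 7.6844 = 23.7

23.7


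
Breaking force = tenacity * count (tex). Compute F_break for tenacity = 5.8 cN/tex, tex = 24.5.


Formula: Breaking force = Tenacity * Linear density
F = 5.8 cN/tex * 24.5 tex
F = 142.10 cN

142.10 cN


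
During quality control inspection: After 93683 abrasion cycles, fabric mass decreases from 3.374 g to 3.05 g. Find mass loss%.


Formula: Mass loss% = ((m_before - m_after) / m_before) * 100
Step 1: Mass loss = 3.374 - 3.05 = 0.324 g
Step 2: Ratio = 0.324 / 3.374 = 0.0960285
Step 3: Mass loss% = 0.0960285 * 100 = 9.60285% ≈ 9.60%

9.60%


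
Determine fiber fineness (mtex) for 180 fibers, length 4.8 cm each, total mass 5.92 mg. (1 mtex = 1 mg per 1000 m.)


Formula: fineness (mtex) = mass (mg) / total length (km) = (mass_mg / total_length_m) * 1000
Step 1: Convert fiber length: 4.8 cm = 0.048 m
Step 2: Total fiber length = 180 * 0.048 = 8.64 m
Step 3: Linear density = 5.92 mg / 8.64 m = 0.6852 mg/m
Step 4: fineness = 0.6852 * 1000 = 685.2 mtex

685.2 mtex


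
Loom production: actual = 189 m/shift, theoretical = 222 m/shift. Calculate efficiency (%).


Formula: Efficiency% = (Actual output / Theoretical output) * 100
Efficiency% = (189 / 222) * 100
Efficiency% = 0.851351 * 100 = 85.1351% ≈ 85.1%

85.1%


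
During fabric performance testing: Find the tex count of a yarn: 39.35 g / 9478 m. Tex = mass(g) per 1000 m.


Formula: Tex = (mass_g / length_m) * 1000
Substituting: Tex = (39.35 / 9478) * 1000
Intermediate: 39.35 / 9478 = 0.00415172 g/m
Tex = 0.00415172 * 1000 = 4.15 tex

4.15 tex


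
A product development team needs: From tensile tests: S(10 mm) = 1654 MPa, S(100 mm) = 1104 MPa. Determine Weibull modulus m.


Formula: m = ln(L1/L2) / ln(S2/S1)
Step 1: ln(L1/L2) = ln(10/100) = -2.30259
Step 2: S2/S1 = 1104/1654 = 0.66747
Step 3: ln(S2/S1) = ln(0.66747) = -0.40426
Step 4: m = -2.30259 / -0.40426 = 5.70

5.70 (Weibull m)


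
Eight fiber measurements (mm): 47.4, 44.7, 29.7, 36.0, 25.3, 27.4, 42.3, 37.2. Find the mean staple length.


Formula: Mean = sum of lengths / count
Sum = 47.4 + 44.7 + 29.7 + 36.0 + 25.3 + 27.4 + 42.3 + 37.2
Sum = 290.0 mm
Mean = 290.0 / 8 = 36.25 mm

36.25 mm


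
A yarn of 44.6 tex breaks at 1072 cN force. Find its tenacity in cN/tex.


Formula: Tenacity = Breaking force / Linear density
Tenacity = 1072 cN / 44.6 tex
Tenacity = 24.04 cN/tex

24.04 cN/tex


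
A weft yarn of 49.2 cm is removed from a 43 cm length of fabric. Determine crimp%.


Formula: Crimp% = ((L_yarn - L_fabric) / L_fabric) * 100
Step 1: Extension = 49.2 - 43 = 6.2 cm
Step 2: Crimp% = (6.2 / 43) * 100
Step 3: Crimp% = 0.144186 * 100 = 14.4186% ≈ 14.4%

14.4%


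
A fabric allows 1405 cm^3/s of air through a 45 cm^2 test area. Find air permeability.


Formula: Air Permeability = Airflow / Test Area
AP = 1405 cm^3/s / 45 cm^2
AP = 31.2 cm^3/s/cm^2

31.2 cm^3/s/cm^2


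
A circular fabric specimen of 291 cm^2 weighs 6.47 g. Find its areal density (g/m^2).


Formula: GSM = mass_g / area_m2
Step 1: Convert area: 291 cm^2 = 291 / 10000 = 0.0291 m^2
Step 2: GSM = 6.47 g / 0.0291 m^2 = 222.3 g/m^2

222.3 g/m^2


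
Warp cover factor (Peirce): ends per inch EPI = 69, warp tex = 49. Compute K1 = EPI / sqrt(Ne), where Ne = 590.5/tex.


Formula: K1 = EPI / sqrt(Ne), with Ne = 590.5 / tex_warp
Step 1: Ne = 590.5 / 49 = 12.051
Step 2: sqrt(Ne) = sqrt(12.051) = 3.4715
Step 3: K1 = 69 / 3.4715 = 19.9

19.9


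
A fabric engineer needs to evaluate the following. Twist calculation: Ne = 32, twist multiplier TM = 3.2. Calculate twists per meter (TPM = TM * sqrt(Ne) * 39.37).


Formula: TPM = TM * sqrt(Ne) * 39.37
Step 1: sqrt(Ne) = sqrt(32) = 5.6569
Step 2: TM * sqrt(Ne) = 3.2 * 5.6569 = 18.1021
Step 3: TPM = 18.1021 * 39.37 = 713 twists/m

713 twists/m


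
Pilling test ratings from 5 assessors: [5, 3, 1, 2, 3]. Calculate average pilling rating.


Formula: Mean = sum / count
Sum = 5 + 3 + 1 + 2 + 3 = 14
Mean = 14 / 5 = 2.8

2.8


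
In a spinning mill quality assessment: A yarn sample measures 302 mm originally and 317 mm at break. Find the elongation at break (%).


Formula: Elongation (%) = ((L_break - L0) / L0) * 100
Step 1: Extension = 317 - 302 = 15 mm
Step 2: Elongation = (15 / 302) * 100
Step 3: Elongation = 0.049669 * 100 = 4.9669% ≈ 5.0%

5.0%


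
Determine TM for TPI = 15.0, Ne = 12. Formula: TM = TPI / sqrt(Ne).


Formula: TM = TPI / sqrt(Ne)
Step 1: sqrt(Ne) = sqrt(12) = 3.4641
Step 2: TM = 15.0 / 3.4641 = 4.33

4.33 TM


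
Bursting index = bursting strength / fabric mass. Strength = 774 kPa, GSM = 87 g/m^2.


Formula: Bursting Index = Bursting Strength / Fabric GSM
BI = 774 kPa / 87 g/m^2
BI = 8.897 kPa/(g/m^2)

8.897 kPa/(g/m^2)


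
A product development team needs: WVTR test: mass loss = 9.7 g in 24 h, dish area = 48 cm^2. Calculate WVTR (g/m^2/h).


Formula: WVTR = mass_loss / (area * time)
Step 1: Convert area: 48 cm^2 = 0.0048 m^2
Step 2: WVTR = 9.7 g / (0.0048 m^2 * 24 h)
Step 3: WVTR = 9.7 / 0.1152 = 84.2 g/m^2/h

84.2 g/m^2/h


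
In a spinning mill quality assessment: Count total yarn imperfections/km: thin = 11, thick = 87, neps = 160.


Formula: Total = thin places + thick places + neps
Total = 11 + 87 + 160
Total = 258 imperfections/km

258 imperfections/km
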